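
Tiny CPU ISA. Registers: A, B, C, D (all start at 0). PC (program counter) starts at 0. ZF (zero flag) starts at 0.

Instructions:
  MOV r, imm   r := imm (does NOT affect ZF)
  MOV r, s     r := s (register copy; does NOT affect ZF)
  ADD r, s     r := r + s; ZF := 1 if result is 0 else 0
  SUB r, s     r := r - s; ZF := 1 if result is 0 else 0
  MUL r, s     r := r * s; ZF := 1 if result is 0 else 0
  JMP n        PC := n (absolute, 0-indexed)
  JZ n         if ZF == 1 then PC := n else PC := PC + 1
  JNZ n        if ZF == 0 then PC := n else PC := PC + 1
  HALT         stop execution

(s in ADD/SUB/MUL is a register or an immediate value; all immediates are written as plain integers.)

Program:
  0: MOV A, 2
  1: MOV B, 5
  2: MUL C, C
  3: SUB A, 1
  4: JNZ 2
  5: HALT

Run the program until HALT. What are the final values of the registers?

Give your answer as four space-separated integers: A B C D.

Step 1: PC=0 exec 'MOV A, 2'. After: A=2 B=0 C=0 D=0 ZF=0 PC=1
Step 2: PC=1 exec 'MOV B, 5'. After: A=2 B=5 C=0 D=0 ZF=0 PC=2
Step 3: PC=2 exec 'MUL C, C'. After: A=2 B=5 C=0 D=0 ZF=1 PC=3
Step 4: PC=3 exec 'SUB A, 1'. After: A=1 B=5 C=0 D=0 ZF=0 PC=4
Step 5: PC=4 exec 'JNZ 2'. After: A=1 B=5 C=0 D=0 ZF=0 PC=2
Step 6: PC=2 exec 'MUL C, C'. After: A=1 B=5 C=0 D=0 ZF=1 PC=3
Step 7: PC=3 exec 'SUB A, 1'. After: A=0 B=5 C=0 D=0 ZF=1 PC=4
Step 8: PC=4 exec 'JNZ 2'. After: A=0 B=5 C=0 D=0 ZF=1 PC=5
Step 9: PC=5 exec 'HALT'. After: A=0 B=5 C=0 D=0 ZF=1 PC=5 HALTED

Answer: 0 5 0 0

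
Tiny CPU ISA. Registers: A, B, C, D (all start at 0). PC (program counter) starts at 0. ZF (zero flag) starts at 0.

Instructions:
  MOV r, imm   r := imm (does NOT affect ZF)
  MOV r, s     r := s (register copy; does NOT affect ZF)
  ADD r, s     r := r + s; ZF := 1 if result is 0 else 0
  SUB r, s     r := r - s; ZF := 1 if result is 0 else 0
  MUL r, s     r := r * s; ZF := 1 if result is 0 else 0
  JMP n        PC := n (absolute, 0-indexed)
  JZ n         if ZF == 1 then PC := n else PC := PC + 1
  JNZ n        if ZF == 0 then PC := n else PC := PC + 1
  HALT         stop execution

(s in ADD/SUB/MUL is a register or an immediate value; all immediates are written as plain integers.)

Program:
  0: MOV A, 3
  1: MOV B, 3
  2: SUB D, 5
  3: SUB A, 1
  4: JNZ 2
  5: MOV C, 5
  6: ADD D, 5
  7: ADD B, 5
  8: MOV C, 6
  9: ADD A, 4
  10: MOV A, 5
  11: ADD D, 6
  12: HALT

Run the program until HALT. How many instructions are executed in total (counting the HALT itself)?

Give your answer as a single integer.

Step 1: PC=0 exec 'MOV A, 3'. After: A=3 B=0 C=0 D=0 ZF=0 PC=1
Step 2: PC=1 exec 'MOV B, 3'. After: A=3 B=3 C=0 D=0 ZF=0 PC=2
Step 3: PC=2 exec 'SUB D, 5'. After: A=3 B=3 C=0 D=-5 ZF=0 PC=3
Step 4: PC=3 exec 'SUB A, 1'. After: A=2 B=3 C=0 D=-5 ZF=0 PC=4
Step 5: PC=4 exec 'JNZ 2'. After: A=2 B=3 C=0 D=-5 ZF=0 PC=2
Step 6: PC=2 exec 'SUB D, 5'. After: A=2 B=3 C=0 D=-10 ZF=0 PC=3
Step 7: PC=3 exec 'SUB A, 1'. After: A=1 B=3 C=0 D=-10 ZF=0 PC=4
Step 8: PC=4 exec 'JNZ 2'. After: A=1 B=3 C=0 D=-10 ZF=0 PC=2
Step 9: PC=2 exec 'SUB D, 5'. After: A=1 B=3 C=0 D=-15 ZF=0 PC=3
Step 10: PC=3 exec 'SUB A, 1'. After: A=0 B=3 C=0 D=-15 ZF=1 PC=4
Step 11: PC=4 exec 'JNZ 2'. After: A=0 B=3 C=0 D=-15 ZF=1 PC=5
Step 12: PC=5 exec 'MOV C, 5'. After: A=0 B=3 C=5 D=-15 ZF=1 PC=6
Step 13: PC=6 exec 'ADD D, 5'. After: A=0 B=3 C=5 D=-10 ZF=0 PC=7
Step 14: PC=7 exec 'ADD B, 5'. After: A=0 B=8 C=5 D=-10 ZF=0 PC=8
Step 15: PC=8 exec 'MOV C, 6'. After: A=0 B=8 C=6 D=-10 ZF=0 PC=9
Step 16: PC=9 exec 'ADD A, 4'. After: A=4 B=8 C=6 D=-10 ZF=0 PC=10
Step 17: PC=10 exec 'MOV A, 5'. After: A=5 B=8 C=6 D=-10 ZF=0 PC=11
Step 18: PC=11 exec 'ADD D, 6'. After: A=5 B=8 C=6 D=-4 ZF=0 PC=12
Step 19: PC=12 exec 'HALT'. After: A=5 B=8 C=6 D=-4 ZF=0 PC=12 HALTED
Total instructions executed: 19

Answer: 19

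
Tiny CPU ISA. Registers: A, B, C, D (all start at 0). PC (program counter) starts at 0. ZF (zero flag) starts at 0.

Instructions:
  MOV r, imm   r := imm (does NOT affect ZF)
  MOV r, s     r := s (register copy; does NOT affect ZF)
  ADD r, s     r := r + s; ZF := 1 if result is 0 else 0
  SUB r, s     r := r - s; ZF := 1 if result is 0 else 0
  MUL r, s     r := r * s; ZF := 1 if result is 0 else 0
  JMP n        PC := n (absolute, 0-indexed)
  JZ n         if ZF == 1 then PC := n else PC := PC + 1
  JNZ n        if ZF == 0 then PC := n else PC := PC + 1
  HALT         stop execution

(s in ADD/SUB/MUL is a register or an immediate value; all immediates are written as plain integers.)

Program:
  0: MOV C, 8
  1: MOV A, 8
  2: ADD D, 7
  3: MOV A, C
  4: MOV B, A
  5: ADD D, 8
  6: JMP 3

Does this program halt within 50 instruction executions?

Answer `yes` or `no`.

Step 1: PC=0 exec 'MOV C, 8'. After: A=0 B=0 C=8 D=0 ZF=0 PC=1
Step 2: PC=1 exec 'MOV A, 8'. After: A=8 B=0 C=8 D=0 ZF=0 PC=2
Step 3: PC=2 exec 'ADD D, 7'. After: A=8 B=0 C=8 D=7 ZF=0 PC=3
Step 4: PC=3 exec 'MOV A, C'. After: A=8 B=0 C=8 D=7 ZF=0 PC=4
Step 5: PC=4 exec 'MOV B, A'. After: A=8 B=8 C=8 D=7 ZF=0 PC=5
Step 6: PC=5 exec 'ADD D, 8'. After: A=8 B=8 C=8 D=15 ZF=0 PC=6
Step 7: PC=6 exec 'JMP 3'. After: A=8 B=8 C=8 D=15 ZF=0 PC=3
Step 8: PC=3 exec 'MOV A, C'. After: A=8 B=8 C=8 D=15 ZF=0 PC=4
Step 9: PC=4 exec 'MOV B, A'. After: A=8 B=8 C=8 D=15 ZF=0 PC=5
Step 10: PC=5 exec 'ADD D, 8'. After: A=8 B=8 C=8 D=23 ZF=0 PC=6
Step 11: PC=6 exec 'JMP 3'. After: A=8 B=8 C=8 D=23 ZF=0 PC=3
Step 12: PC=3 exec 'MOV A, C'. After: A=8 B=8 C=8 D=23 ZF=0 PC=4
Step 13: PC=4 exec 'MOV B, A'. After: A=8 B=8 C=8 D=23 ZF=0 PC=5
Step 14: PC=5 exec 'ADD D, 8'. After: A=8 B=8 C=8 D=31 ZF=0 PC=6
Step 15: PC=6 exec 'JMP 3'. After: A=8 B=8 C=8 D=31 ZF=0 PC=3
After 50 steps: not halted. PC revisits the same instructions with no path to HALT; will never halt.

Answer: no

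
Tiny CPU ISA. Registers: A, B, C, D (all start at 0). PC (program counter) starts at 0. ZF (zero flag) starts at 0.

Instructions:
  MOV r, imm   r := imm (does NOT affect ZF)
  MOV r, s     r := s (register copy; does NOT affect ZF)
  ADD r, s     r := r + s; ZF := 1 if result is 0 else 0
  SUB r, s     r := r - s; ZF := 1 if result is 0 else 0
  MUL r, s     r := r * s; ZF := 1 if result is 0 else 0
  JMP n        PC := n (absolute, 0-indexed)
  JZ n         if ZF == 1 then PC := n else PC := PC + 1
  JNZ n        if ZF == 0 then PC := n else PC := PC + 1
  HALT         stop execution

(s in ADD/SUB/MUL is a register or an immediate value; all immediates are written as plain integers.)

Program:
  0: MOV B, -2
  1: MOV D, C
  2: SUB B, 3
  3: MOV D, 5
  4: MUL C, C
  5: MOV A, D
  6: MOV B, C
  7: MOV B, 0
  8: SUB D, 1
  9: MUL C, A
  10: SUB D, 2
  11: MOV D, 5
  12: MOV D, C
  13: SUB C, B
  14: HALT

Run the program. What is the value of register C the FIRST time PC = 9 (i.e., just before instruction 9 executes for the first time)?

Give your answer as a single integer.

Step 1: PC=0 exec 'MOV B, -2'. After: A=0 B=-2 C=0 D=0 ZF=0 PC=1
Step 2: PC=1 exec 'MOV D, C'. After: A=0 B=-2 C=0 D=0 ZF=0 PC=2
Step 3: PC=2 exec 'SUB B, 3'. After: A=0 B=-5 C=0 D=0 ZF=0 PC=3
Step 4: PC=3 exec 'MOV D, 5'. After: A=0 B=-5 C=0 D=5 ZF=0 PC=4
Step 5: PC=4 exec 'MUL C, C'. After: A=0 B=-5 C=0 D=5 ZF=1 PC=5
Step 6: PC=5 exec 'MOV A, D'. After: A=5 B=-5 C=0 D=5 ZF=1 PC=6
Step 7: PC=6 exec 'MOV B, C'. After: A=5 B=0 C=0 D=5 ZF=1 PC=7
Step 8: PC=7 exec 'MOV B, 0'. After: A=5 B=0 C=0 D=5 ZF=1 PC=8
Step 9: PC=8 exec 'SUB D, 1'. After: A=5 B=0 C=0 D=4 ZF=0 PC=9
First time PC=9: C=0

0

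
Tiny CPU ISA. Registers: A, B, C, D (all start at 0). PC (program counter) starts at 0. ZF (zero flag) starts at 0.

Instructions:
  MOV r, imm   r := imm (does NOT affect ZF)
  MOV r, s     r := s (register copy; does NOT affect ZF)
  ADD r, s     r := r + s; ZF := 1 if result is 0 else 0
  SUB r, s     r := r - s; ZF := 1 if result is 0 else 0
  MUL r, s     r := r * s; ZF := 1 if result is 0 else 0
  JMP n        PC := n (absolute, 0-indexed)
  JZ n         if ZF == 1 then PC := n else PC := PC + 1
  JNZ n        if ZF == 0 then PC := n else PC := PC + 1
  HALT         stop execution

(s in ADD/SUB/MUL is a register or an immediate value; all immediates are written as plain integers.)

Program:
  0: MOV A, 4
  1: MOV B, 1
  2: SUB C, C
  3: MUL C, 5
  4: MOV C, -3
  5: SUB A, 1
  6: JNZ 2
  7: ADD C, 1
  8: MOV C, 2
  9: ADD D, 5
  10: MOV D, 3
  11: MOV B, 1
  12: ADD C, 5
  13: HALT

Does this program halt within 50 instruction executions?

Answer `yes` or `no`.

Step 1: PC=0 exec 'MOV A, 4'. After: A=4 B=0 C=0 D=0 ZF=0 PC=1
Step 2: PC=1 exec 'MOV B, 1'. After: A=4 B=1 C=0 D=0 ZF=0 PC=2
Step 3: PC=2 exec 'SUB C, C'. After: A=4 B=1 C=0 D=0 ZF=1 PC=3
Step 4: PC=3 exec 'MUL C, 5'. After: A=4 B=1 C=0 D=0 ZF=1 PC=4
Step 5: PC=4 exec 'MOV C, -3'. After: A=4 B=1 C=-3 D=0 ZF=1 PC=5
Step 6: PC=5 exec 'SUB A, 1'. After: A=3 B=1 C=-3 D=0 ZF=0 PC=6
Step 7: PC=6 exec 'JNZ 2'. After: A=3 B=1 C=-3 D=0 ZF=0 PC=2
Step 8: PC=2 exec 'SUB C, C'. After: A=3 B=1 C=0 D=0 ZF=1 PC=3
Step 9: PC=3 exec 'MUL C, 5'. After: A=3 B=1 C=0 D=0 ZF=1 PC=4
Step 10: PC=4 exec 'MOV C, -3'. After: A=3 B=1 C=-3 D=0 ZF=1 PC=5
Step 11: PC=5 exec 'SUB A, 1'. After: A=2 B=1 C=-3 D=0 ZF=0 PC=6
Step 12: PC=6 exec 'JNZ 2'. After: A=2 B=1 C=-3 D=0 ZF=0 PC=2
Step 13: PC=2 exec 'SUB C, C'. After: A=2 B=1 C=0 D=0 ZF=1 PC=3
Step 14: PC=3 exec 'MUL C, 5'. After: A=2 B=1 C=0 D=0 ZF=1 PC=4
Step 15: PC=4 exec 'MOV C, -3'. After: A=2 B=1 C=-3 D=0 ZF=1 PC=5
Step 16: PC=5 exec 'SUB A, 1'. After: A=1 B=1 C=-3 D=0 ZF=0 PC=6
Step 17: PC=6 exec 'JNZ 2'. After: A=1 B=1 C=-3 D=0 ZF=0 PC=2
Step 18: PC=2 exec 'SUB C, C'. After: A=1 B=1 C=0 D=0 ZF=1 PC=3
Step 19: PC=3 exec 'MUL C, 5'. After: A=1 B=1 C=0 D=0 ZF=1 PC=4
Step 20: PC=4 exec 'MOV C, -3'. After: A=1 B=1 C=-3 D=0 ZF=1 PC=5
Step 21: PC=5 exec 'SUB A, 1'. After: A=0 B=1 C=-3 D=0 ZF=1 PC=6
Step 22: PC=6 exec 'JNZ 2'. After: A=0 B=1 C=-3 D=0 ZF=1 PC=7
Step 23: PC=7 exec 'ADD C, 1'. After: A=0 B=1 C=-2 D=0 ZF=0 PC=8
Step 24: PC=8 exec 'MOV C, 2'. After: A=0 B=1 C=2 D=0 ZF=0 PC=9
Step 25: PC=9 exec 'ADD D, 5'. After: A=0 B=1 C=2 D=5 ZF=0 PC=10
Step 26: PC=10 exec 'MOV D, 3'. After: A=0 B=1 C=2 D=3 ZF=0 PC=11
Step 27: PC=11 exec 'MOV B, 1'. After: A=0 B=1 C=2 D=3 ZF=0 PC=12
Step 28: PC=12 exec 'ADD C, 5'. After: A=0 B=1 C=7 D=3 ZF=0 PC=13
Step 29: PC=13 exec 'HALT'. After: A=0 B=1 C=7 D=3 ZF=0 PC=13 HALTED

Answer: yes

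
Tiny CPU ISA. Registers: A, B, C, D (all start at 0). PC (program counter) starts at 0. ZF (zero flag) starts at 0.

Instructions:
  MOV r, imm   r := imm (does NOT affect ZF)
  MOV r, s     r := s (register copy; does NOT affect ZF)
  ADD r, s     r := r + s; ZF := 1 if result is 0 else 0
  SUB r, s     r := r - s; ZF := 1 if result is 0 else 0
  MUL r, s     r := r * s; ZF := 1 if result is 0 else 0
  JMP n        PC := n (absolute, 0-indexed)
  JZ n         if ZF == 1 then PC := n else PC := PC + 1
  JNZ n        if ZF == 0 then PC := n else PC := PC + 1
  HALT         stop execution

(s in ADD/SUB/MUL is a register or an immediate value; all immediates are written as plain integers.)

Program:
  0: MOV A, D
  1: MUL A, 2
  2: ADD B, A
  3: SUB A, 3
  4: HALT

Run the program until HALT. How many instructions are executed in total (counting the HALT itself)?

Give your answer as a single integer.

Step 1: PC=0 exec 'MOV A, D'. After: A=0 B=0 C=0 D=0 ZF=0 PC=1
Step 2: PC=1 exec 'MUL A, 2'. After: A=0 B=0 C=0 D=0 ZF=1 PC=2
Step 3: PC=2 exec 'ADD B, A'. After: A=0 B=0 C=0 D=0 ZF=1 PC=3
Step 4: PC=3 exec 'SUB A, 3'. After: A=-3 B=0 C=0 D=0 ZF=0 PC=4
Step 5: PC=4 exec 'HALT'. After: A=-3 B=0 C=0 D=0 ZF=0 PC=4 HALTED
Total instructions executed: 5

Answer: 5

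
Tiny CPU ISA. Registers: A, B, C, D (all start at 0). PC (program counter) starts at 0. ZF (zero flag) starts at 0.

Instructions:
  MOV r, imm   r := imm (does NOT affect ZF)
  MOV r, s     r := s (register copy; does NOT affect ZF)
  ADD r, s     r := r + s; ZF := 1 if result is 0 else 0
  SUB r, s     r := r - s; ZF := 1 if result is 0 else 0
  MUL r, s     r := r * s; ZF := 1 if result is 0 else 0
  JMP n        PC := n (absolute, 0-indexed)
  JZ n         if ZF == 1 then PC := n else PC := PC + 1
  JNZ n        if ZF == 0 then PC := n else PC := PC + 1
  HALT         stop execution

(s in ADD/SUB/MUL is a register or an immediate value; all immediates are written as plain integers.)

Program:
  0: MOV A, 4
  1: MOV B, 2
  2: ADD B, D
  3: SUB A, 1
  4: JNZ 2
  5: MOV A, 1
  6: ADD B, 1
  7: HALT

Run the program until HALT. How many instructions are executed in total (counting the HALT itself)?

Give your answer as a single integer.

Step 1: PC=0 exec 'MOV A, 4'. After: A=4 B=0 C=0 D=0 ZF=0 PC=1
Step 2: PC=1 exec 'MOV B, 2'. After: A=4 B=2 C=0 D=0 ZF=0 PC=2
Step 3: PC=2 exec 'ADD B, D'. After: A=4 B=2 C=0 D=0 ZF=0 PC=3
Step 4: PC=3 exec 'SUB A, 1'. After: A=3 B=2 C=0 D=0 ZF=0 PC=4
Step 5: PC=4 exec 'JNZ 2'. After: A=3 B=2 C=0 D=0 ZF=0 PC=2
Step 6: PC=2 exec 'ADD B, D'. After: A=3 B=2 C=0 D=0 ZF=0 PC=3
Step 7: PC=3 exec 'SUB A, 1'. After: A=2 B=2 C=0 D=0 ZF=0 PC=4
Step 8: PC=4 exec 'JNZ 2'. After: A=2 B=2 C=0 D=0 ZF=0 PC=2
Step 9: PC=2 exec 'ADD B, D'. After: A=2 B=2 C=0 D=0 ZF=0 PC=3
Step 10: PC=3 exec 'SUB A, 1'. After: A=1 B=2 C=0 D=0 ZF=0 PC=4
Step 11: PC=4 exec 'JNZ 2'. After: A=1 B=2 C=0 D=0 ZF=0 PC=2
Step 12: PC=2 exec 'ADD B, D'. After: A=1 B=2 C=0 D=0 ZF=0 PC=3
Step 13: PC=3 exec 'SUB A, 1'. After: A=0 B=2 C=0 D=0 ZF=1 PC=4
Step 14: PC=4 exec 'JNZ 2'. After: A=0 B=2 C=0 D=0 ZF=1 PC=5
Step 15: PC=5 exec 'MOV A, 1'. After: A=1 B=2 C=0 D=0 ZF=1 PC=6
Step 16: PC=6 exec 'ADD B, 1'. After: A=1 B=3 C=0 D=0 ZF=0 PC=7
Step 17: PC=7 exec 'HALT'. After: A=1 B=3 C=0 D=0 ZF=0 PC=7 HALTED
Total instructions executed: 17

Answer: 17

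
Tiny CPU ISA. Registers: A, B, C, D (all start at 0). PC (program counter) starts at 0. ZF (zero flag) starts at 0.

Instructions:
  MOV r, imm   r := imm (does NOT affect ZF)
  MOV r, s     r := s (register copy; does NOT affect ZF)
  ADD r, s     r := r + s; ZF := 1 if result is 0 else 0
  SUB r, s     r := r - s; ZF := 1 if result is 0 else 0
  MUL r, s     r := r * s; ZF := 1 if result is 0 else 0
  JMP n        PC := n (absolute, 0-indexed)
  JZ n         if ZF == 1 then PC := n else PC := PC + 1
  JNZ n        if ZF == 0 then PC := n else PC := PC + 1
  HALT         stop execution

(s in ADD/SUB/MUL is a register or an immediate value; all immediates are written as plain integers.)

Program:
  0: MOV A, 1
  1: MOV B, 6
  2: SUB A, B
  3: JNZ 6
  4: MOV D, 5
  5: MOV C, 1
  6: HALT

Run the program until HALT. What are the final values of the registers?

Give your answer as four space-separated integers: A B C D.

Step 1: PC=0 exec 'MOV A, 1'. After: A=1 B=0 C=0 D=0 ZF=0 PC=1
Step 2: PC=1 exec 'MOV B, 6'. After: A=1 B=6 C=0 D=0 ZF=0 PC=2
Step 3: PC=2 exec 'SUB A, B'. After: A=-5 B=6 C=0 D=0 ZF=0 PC=3
Step 4: PC=3 exec 'JNZ 6'. After: A=-5 B=6 C=0 D=0 ZF=0 PC=6
Step 5: PC=6 exec 'HALT'. After: A=-5 B=6 C=0 D=0 ZF=0 PC=6 HALTED

Answer: -5 6 0 0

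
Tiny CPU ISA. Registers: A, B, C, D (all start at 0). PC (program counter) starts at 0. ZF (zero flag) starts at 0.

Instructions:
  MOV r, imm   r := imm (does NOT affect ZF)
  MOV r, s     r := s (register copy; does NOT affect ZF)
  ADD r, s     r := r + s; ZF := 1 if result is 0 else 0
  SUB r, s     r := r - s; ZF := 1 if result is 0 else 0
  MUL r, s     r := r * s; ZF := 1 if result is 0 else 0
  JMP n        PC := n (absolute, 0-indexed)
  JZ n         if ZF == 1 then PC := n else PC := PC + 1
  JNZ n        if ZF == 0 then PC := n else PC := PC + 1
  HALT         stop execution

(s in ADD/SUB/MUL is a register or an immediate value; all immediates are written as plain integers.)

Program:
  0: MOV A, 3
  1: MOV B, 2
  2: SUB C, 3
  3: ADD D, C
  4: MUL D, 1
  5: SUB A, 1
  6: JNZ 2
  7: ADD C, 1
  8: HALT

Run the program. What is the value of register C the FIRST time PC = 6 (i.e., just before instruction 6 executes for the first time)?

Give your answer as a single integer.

Step 1: PC=0 exec 'MOV A, 3'. After: A=3 B=0 C=0 D=0 ZF=0 PC=1
Step 2: PC=1 exec 'MOV B, 2'. After: A=3 B=2 C=0 D=0 ZF=0 PC=2
Step 3: PC=2 exec 'SUB C, 3'. After: A=3 B=2 C=-3 D=0 ZF=0 PC=3
Step 4: PC=3 exec 'ADD D, C'. After: A=3 B=2 C=-3 D=-3 ZF=0 PC=4
Step 5: PC=4 exec 'MUL D, 1'. After: A=3 B=2 C=-3 D=-3 ZF=0 PC=5
Step 6: PC=5 exec 'SUB A, 1'. After: A=2 B=2 C=-3 D=-3 ZF=0 PC=6
First time PC=6: C=-3

-3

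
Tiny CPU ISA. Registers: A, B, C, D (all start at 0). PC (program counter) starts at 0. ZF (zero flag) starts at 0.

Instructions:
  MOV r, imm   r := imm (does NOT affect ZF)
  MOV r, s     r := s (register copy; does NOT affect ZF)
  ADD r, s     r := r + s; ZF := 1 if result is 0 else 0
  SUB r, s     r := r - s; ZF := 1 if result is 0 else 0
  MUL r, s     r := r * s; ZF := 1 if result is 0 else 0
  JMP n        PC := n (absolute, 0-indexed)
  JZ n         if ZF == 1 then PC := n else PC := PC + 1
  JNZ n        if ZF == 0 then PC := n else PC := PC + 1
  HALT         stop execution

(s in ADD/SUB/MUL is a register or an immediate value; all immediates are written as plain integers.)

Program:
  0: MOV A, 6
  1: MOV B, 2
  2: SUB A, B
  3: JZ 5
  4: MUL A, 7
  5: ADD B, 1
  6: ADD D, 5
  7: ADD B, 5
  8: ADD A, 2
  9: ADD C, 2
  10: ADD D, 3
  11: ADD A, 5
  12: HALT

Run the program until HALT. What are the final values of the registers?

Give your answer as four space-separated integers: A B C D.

Step 1: PC=0 exec 'MOV A, 6'. After: A=6 B=0 C=0 D=0 ZF=0 PC=1
Step 2: PC=1 exec 'MOV B, 2'. After: A=6 B=2 C=0 D=0 ZF=0 PC=2
Step 3: PC=2 exec 'SUB A, B'. After: A=4 B=2 C=0 D=0 ZF=0 PC=3
Step 4: PC=3 exec 'JZ 5'. After: A=4 B=2 C=0 D=0 ZF=0 PC=4
Step 5: PC=4 exec 'MUL A, 7'. After: A=28 B=2 C=0 D=0 ZF=0 PC=5
Step 6: PC=5 exec 'ADD B, 1'. After: A=28 B=3 C=0 D=0 ZF=0 PC=6
Step 7: PC=6 exec 'ADD D, 5'. After: A=28 B=3 C=0 D=5 ZF=0 PC=7
Step 8: PC=7 exec 'ADD B, 5'. After: A=28 B=8 C=0 D=5 ZF=0 PC=8
Step 9: PC=8 exec 'ADD A, 2'. After: A=30 B=8 C=0 D=5 ZF=0 PC=9
Step 10: PC=9 exec 'ADD C, 2'. After: A=30 B=8 C=2 D=5 ZF=0 PC=10
Step 11: PC=10 exec 'ADD D, 3'. After: A=30 B=8 C=2 D=8 ZF=0 PC=11
Step 12: PC=11 exec 'ADD A, 5'. After: A=35 B=8 C=2 D=8 ZF=0 PC=12
Step 13: PC=12 exec 'HALT'. After: A=35 B=8 C=2 D=8 ZF=0 PC=12 HALTED

Answer: 35 8 2 8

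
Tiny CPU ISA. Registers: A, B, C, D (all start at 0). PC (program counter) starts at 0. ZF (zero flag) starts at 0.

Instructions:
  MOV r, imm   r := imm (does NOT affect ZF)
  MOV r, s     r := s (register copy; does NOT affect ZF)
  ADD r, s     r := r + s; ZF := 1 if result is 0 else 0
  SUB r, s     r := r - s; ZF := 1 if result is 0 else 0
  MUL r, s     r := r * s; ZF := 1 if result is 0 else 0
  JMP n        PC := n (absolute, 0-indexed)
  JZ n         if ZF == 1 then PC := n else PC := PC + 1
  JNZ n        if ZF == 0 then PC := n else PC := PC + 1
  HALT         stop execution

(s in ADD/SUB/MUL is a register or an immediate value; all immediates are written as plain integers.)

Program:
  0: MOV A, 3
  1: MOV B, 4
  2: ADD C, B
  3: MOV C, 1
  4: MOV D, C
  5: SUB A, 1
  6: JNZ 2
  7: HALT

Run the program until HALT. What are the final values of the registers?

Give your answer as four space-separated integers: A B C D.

Answer: 0 4 1 1

Derivation:
Step 1: PC=0 exec 'MOV A, 3'. After: A=3 B=0 C=0 D=0 ZF=0 PC=1
Step 2: PC=1 exec 'MOV B, 4'. After: A=3 B=4 C=0 D=0 ZF=0 PC=2
Step 3: PC=2 exec 'ADD C, B'. After: A=3 B=4 C=4 D=0 ZF=0 PC=3
Step 4: PC=3 exec 'MOV C, 1'. After: A=3 B=4 C=1 D=0 ZF=0 PC=4
Step 5: PC=4 exec 'MOV D, C'. After: A=3 B=4 C=1 D=1 ZF=0 PC=5
Step 6: PC=5 exec 'SUB A, 1'. After: A=2 B=4 C=1 D=1 ZF=0 PC=6
Step 7: PC=6 exec 'JNZ 2'. After: A=2 B=4 C=1 D=1 ZF=0 PC=2
Step 8: PC=2 exec 'ADD C, B'. After: A=2 B=4 C=5 D=1 ZF=0 PC=3
Step 9: PC=3 exec 'MOV C, 1'. After: A=2 B=4 C=1 D=1 ZF=0 PC=4
Step 10: PC=4 exec 'MOV D, C'. After: A=2 B=4 C=1 D=1 ZF=0 PC=5
Step 11: PC=5 exec 'SUB A, 1'. After: A=1 B=4 C=1 D=1 ZF=0 PC=6
Step 12: PC=6 exec 'JNZ 2'. After: A=1 B=4 C=1 D=1 ZF=0 PC=2
Step 13: PC=2 exec 'ADD C, B'. After: A=1 B=4 C=5 D=1 ZF=0 PC=3
Step 14: PC=3 exec 'MOV C, 1'. After: A=1 B=4 C=1 D=1 ZF=0 PC=4
Step 15: PC=4 exec 'MOV D, C'. After: A=1 B=4 C=1 D=1 ZF=0 PC=5
Step 16: PC=5 exec 'SUB A, 1'. After: A=0 B=4 C=1 D=1 ZF=1 PC=6
Step 17: PC=6 exec 'JNZ 2'. After: A=0 B=4 C=1 D=1 ZF=1 PC=7
Step 18: PC=7 exec 'HALT'. After: A=0 B=4 C=1 D=1 ZF=1 PC=7 HALTED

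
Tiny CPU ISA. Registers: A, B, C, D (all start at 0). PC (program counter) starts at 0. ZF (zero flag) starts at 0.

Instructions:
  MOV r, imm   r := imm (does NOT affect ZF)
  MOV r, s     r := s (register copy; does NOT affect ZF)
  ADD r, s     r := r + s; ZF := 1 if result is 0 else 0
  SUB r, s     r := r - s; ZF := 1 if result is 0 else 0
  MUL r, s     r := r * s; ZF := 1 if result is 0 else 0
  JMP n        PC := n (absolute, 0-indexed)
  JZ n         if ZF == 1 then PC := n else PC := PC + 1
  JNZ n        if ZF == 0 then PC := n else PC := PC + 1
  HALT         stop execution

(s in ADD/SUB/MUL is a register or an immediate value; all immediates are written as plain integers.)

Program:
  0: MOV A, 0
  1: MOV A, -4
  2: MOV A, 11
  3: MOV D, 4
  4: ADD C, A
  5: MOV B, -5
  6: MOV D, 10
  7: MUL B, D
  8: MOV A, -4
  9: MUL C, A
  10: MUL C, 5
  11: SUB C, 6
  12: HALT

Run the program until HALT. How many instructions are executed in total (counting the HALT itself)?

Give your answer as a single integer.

Step 1: PC=0 exec 'MOV A, 0'. After: A=0 B=0 C=0 D=0 ZF=0 PC=1
Step 2: PC=1 exec 'MOV A, -4'. After: A=-4 B=0 C=0 D=0 ZF=0 PC=2
Step 3: PC=2 exec 'MOV A, 11'. After: A=11 B=0 C=0 D=0 ZF=0 PC=3
Step 4: PC=3 exec 'MOV D, 4'. After: A=11 B=0 C=0 D=4 ZF=0 PC=4
Step 5: PC=4 exec 'ADD C, A'. After: A=11 B=0 C=11 D=4 ZF=0 PC=5
Step 6: PC=5 exec 'MOV B, -5'. After: A=11 B=-5 C=11 D=4 ZF=0 PC=6
Step 7: PC=6 exec 'MOV D, 10'. After: A=11 B=-5 C=11 D=10 ZF=0 PC=7
Step 8: PC=7 exec 'MUL B, D'. After: A=11 B=-50 C=11 D=10 ZF=0 PC=8
Step 9: PC=8 exec 'MOV A, -4'. After: A=-4 B=-50 C=11 D=10 ZF=0 PC=9
Step 10: PC=9 exec 'MUL C, A'. After: A=-4 B=-50 C=-44 D=10 ZF=0 PC=10
Step 11: PC=10 exec 'MUL C, 5'. After: A=-4 B=-50 C=-220 D=10 ZF=0 PC=11
Step 12: PC=11 exec 'SUB C, 6'. After: A=-4 B=-50 C=-226 D=10 ZF=0 PC=12
Step 13: PC=12 exec 'HALT'. After: A=-4 B=-50 C=-226 D=10 ZF=0 PC=12 HALTED
Total instructions executed: 13

Answer: 13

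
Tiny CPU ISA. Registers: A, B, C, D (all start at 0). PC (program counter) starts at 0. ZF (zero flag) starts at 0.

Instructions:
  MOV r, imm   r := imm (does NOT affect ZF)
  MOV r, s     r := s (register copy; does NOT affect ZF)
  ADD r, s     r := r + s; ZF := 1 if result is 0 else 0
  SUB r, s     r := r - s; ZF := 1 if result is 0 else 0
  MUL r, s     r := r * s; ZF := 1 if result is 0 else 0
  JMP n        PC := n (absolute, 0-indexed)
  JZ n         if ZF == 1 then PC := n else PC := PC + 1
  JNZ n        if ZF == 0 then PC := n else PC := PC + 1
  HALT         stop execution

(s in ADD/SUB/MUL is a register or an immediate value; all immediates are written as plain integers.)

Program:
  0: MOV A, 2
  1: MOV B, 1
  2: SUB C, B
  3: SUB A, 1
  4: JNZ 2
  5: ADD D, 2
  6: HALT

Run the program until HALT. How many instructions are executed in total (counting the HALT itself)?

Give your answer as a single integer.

Step 1: PC=0 exec 'MOV A, 2'. After: A=2 B=0 C=0 D=0 ZF=0 PC=1
Step 2: PC=1 exec 'MOV B, 1'. After: A=2 B=1 C=0 D=0 ZF=0 PC=2
Step 3: PC=2 exec 'SUB C, B'. After: A=2 B=1 C=-1 D=0 ZF=0 PC=3
Step 4: PC=3 exec 'SUB A, 1'. After: A=1 B=1 C=-1 D=0 ZF=0 PC=4
Step 5: PC=4 exec 'JNZ 2'. After: A=1 B=1 C=-1 D=0 ZF=0 PC=2
Step 6: PC=2 exec 'SUB C, B'. After: A=1 B=1 C=-2 D=0 ZF=0 PC=3
Step 7: PC=3 exec 'SUB A, 1'. After: A=0 B=1 C=-2 D=0 ZF=1 PC=4
Step 8: PC=4 exec 'JNZ 2'. After: A=0 B=1 C=-2 D=0 ZF=1 PC=5
Step 9: PC=5 exec 'ADD D, 2'. After: A=0 B=1 C=-2 D=2 ZF=0 PC=6
Step 10: PC=6 exec 'HALT'. After: A=0 B=1 C=-2 D=2 ZF=0 PC=6 HALTED
Total instructions executed: 10

Answer: 10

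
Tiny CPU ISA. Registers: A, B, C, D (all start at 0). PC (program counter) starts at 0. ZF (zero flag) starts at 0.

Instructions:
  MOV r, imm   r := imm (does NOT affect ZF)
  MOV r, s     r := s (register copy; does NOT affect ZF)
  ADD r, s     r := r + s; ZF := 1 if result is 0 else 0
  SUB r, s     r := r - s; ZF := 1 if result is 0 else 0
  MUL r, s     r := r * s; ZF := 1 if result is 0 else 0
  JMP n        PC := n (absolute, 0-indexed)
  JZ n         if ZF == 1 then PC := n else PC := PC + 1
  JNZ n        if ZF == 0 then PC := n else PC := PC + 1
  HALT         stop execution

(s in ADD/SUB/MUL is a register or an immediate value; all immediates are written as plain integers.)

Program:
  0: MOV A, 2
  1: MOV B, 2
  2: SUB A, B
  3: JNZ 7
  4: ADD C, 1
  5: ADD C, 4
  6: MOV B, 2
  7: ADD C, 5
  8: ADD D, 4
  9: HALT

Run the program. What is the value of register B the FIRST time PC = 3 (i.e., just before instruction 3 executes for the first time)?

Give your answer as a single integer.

Step 1: PC=0 exec 'MOV A, 2'. After: A=2 B=0 C=0 D=0 ZF=0 PC=1
Step 2: PC=1 exec 'MOV B, 2'. After: A=2 B=2 C=0 D=0 ZF=0 PC=2
Step 3: PC=2 exec 'SUB A, B'. After: A=0 B=2 C=0 D=0 ZF=1 PC=3
First time PC=3: B=2

2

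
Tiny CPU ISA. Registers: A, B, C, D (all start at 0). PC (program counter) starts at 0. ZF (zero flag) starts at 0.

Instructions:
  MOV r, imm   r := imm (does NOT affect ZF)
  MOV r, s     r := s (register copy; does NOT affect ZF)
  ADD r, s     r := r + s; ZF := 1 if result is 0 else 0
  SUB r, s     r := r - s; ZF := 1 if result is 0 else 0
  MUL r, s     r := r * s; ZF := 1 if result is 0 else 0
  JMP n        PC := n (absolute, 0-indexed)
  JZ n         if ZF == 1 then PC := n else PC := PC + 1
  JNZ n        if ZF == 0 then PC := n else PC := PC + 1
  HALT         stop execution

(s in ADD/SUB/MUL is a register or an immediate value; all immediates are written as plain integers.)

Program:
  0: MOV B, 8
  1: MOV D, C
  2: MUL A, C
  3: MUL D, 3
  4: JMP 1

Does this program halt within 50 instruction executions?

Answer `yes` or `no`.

Answer: no

Derivation:
Step 1: PC=0 exec 'MOV B, 8'. After: A=0 B=8 C=0 D=0 ZF=0 PC=1
Step 2: PC=1 exec 'MOV D, C'. After: A=0 B=8 C=0 D=0 ZF=0 PC=2
Step 3: PC=2 exec 'MUL A, C'. After: A=0 B=8 C=0 D=0 ZF=1 PC=3
Step 4: PC=3 exec 'MUL D, 3'. After: A=0 B=8 C=0 D=0 ZF=1 PC=4
Step 5: PC=4 exec 'JMP 1'. After: A=0 B=8 C=0 D=0 ZF=1 PC=1
Step 6: PC=1 exec 'MOV D, C'. After: A=0 B=8 C=0 D=0 ZF=1 PC=2
Step 7: PC=2 exec 'MUL A, C'. After: A=0 B=8 C=0 D=0 ZF=1 PC=3
State after step 7 equals state after step 3: the program is in a cycle of length 4 and will never halt.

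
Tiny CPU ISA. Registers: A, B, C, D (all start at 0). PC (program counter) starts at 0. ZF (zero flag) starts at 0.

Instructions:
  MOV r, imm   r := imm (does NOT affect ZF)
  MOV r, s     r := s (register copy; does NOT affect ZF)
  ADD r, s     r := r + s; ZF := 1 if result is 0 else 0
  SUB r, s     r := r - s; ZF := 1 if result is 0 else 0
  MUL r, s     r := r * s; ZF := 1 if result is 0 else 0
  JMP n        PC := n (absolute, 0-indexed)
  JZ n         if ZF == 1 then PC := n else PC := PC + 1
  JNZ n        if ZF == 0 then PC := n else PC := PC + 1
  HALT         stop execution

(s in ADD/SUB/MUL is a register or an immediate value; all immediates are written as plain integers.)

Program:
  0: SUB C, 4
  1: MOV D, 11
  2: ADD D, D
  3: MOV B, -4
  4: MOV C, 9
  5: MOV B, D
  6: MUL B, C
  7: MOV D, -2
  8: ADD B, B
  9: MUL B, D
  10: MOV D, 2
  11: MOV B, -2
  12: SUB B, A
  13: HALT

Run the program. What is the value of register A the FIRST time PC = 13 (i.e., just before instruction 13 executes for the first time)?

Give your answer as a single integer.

Step 1: PC=0 exec 'SUB C, 4'. After: A=0 B=0 C=-4 D=0 ZF=0 PC=1
Step 2: PC=1 exec 'MOV D, 11'. After: A=0 B=0 C=-4 D=11 ZF=0 PC=2
Step 3: PC=2 exec 'ADD D, D'. After: A=0 B=0 C=-4 D=22 ZF=0 PC=3
Step 4: PC=3 exec 'MOV B, -4'. After: A=0 B=-4 C=-4 D=22 ZF=0 PC=4
Step 5: PC=4 exec 'MOV C, 9'. After: A=0 B=-4 C=9 D=22 ZF=0 PC=5
Step 6: PC=5 exec 'MOV B, D'. After: A=0 B=22 C=9 D=22 ZF=0 PC=6
Step 7: PC=6 exec 'MUL B, C'. After: A=0 B=198 C=9 D=22 ZF=0 PC=7
Step 8: PC=7 exec 'MOV D, -2'. After: A=0 B=198 C=9 D=-2 ZF=0 PC=8
Step 9: PC=8 exec 'ADD B, B'. After: A=0 B=396 C=9 D=-2 ZF=0 PC=9
Step 10: PC=9 exec 'MUL B, D'. After: A=0 B=-792 C=9 D=-2 ZF=0 PC=10
Step 11: PC=10 exec 'MOV D, 2'. After: A=0 B=-792 C=9 D=2 ZF=0 PC=11
Step 12: PC=11 exec 'MOV B, -2'. After: A=0 B=-2 C=9 D=2 ZF=0 PC=12
Step 13: PC=12 exec 'SUB B, A'. After: A=0 B=-2 C=9 D=2 ZF=0 PC=13
First time PC=13: A=0

0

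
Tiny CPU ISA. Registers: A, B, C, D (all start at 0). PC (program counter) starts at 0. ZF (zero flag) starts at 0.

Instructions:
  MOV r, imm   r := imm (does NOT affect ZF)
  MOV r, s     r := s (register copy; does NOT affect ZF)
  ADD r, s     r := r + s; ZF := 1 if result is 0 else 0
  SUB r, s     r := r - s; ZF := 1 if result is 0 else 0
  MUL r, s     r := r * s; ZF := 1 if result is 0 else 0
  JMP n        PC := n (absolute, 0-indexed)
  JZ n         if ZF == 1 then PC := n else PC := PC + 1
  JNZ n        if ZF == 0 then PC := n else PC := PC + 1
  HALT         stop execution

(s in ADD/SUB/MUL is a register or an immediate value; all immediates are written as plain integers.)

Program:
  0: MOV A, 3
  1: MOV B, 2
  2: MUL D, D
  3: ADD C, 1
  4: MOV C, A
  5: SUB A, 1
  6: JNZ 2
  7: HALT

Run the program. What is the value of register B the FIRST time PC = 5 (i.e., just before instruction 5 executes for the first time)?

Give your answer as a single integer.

Step 1: PC=0 exec 'MOV A, 3'. After: A=3 B=0 C=0 D=0 ZF=0 PC=1
Step 2: PC=1 exec 'MOV B, 2'. After: A=3 B=2 C=0 D=0 ZF=0 PC=2
Step 3: PC=2 exec 'MUL D, D'. After: A=3 B=2 C=0 D=0 ZF=1 PC=3
Step 4: PC=3 exec 'ADD C, 1'. After: A=3 B=2 C=1 D=0 ZF=0 PC=4
Step 5: PC=4 exec 'MOV C, A'. After: A=3 B=2 C=3 D=0 ZF=0 PC=5
First time PC=5: B=2

2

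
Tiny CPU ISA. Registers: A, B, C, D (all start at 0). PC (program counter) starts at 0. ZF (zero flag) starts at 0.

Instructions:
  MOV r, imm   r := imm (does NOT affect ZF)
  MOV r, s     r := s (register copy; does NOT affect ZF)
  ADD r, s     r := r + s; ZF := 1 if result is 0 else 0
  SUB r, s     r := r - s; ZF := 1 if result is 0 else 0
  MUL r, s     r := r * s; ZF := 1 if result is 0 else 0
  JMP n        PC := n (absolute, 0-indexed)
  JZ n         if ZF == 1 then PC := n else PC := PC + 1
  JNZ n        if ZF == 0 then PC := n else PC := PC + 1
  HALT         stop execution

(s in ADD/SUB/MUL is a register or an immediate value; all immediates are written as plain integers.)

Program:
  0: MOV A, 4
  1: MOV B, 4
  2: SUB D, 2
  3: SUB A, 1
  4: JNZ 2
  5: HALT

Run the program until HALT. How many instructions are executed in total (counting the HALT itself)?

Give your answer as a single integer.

Step 1: PC=0 exec 'MOV A, 4'. After: A=4 B=0 C=0 D=0 ZF=0 PC=1
Step 2: PC=1 exec 'MOV B, 4'. After: A=4 B=4 C=0 D=0 ZF=0 PC=2
Step 3: PC=2 exec 'SUB D, 2'. After: A=4 B=4 C=0 D=-2 ZF=0 PC=3
Step 4: PC=3 exec 'SUB A, 1'. After: A=3 B=4 C=0 D=-2 ZF=0 PC=4
Step 5: PC=4 exec 'JNZ 2'. After: A=3 B=4 C=0 D=-2 ZF=0 PC=2
Step 6: PC=2 exec 'SUB D, 2'. After: A=3 B=4 C=0 D=-4 ZF=0 PC=3
Step 7: PC=3 exec 'SUB A, 1'. After: A=2 B=4 C=0 D=-4 ZF=0 PC=4
Step 8: PC=4 exec 'JNZ 2'. After: A=2 B=4 C=0 D=-4 ZF=0 PC=2
Step 9: PC=2 exec 'SUB D, 2'. After: A=2 B=4 C=0 D=-6 ZF=0 PC=3
Step 10: PC=3 exec 'SUB A, 1'. After: A=1 B=4 C=0 D=-6 ZF=0 PC=4
Step 11: PC=4 exec 'JNZ 2'. After: A=1 B=4 C=0 D=-6 ZF=0 PC=2
Step 12: PC=2 exec 'SUB D, 2'. After: A=1 B=4 C=0 D=-8 ZF=0 PC=3
Step 13: PC=3 exec 'SUB A, 1'. After: A=0 B=4 C=0 D=-8 ZF=1 PC=4
Step 14: PC=4 exec 'JNZ 2'. After: A=0 B=4 C=0 D=-8 ZF=1 PC=5
Step 15: PC=5 exec 'HALT'. After: A=0 B=4 C=0 D=-8 ZF=1 PC=5 HALTED
Total instructions executed: 15

Answer: 15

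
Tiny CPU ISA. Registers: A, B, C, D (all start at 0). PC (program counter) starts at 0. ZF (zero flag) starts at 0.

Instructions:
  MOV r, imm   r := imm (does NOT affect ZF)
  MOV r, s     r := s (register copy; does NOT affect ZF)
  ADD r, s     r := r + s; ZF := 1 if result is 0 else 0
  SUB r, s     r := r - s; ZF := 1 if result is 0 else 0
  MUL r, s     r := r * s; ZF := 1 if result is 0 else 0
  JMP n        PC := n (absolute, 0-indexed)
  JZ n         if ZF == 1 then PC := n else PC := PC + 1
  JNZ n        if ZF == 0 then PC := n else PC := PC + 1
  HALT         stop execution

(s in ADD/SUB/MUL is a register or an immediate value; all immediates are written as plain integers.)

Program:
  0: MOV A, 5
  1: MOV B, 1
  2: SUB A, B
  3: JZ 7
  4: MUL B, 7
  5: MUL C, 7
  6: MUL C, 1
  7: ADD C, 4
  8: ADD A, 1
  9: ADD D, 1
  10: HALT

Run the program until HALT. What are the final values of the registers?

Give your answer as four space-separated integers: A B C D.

Answer: 5 7 4 1

Derivation:
Step 1: PC=0 exec 'MOV A, 5'. After: A=5 B=0 C=0 D=0 ZF=0 PC=1
Step 2: PC=1 exec 'MOV B, 1'. After: A=5 B=1 C=0 D=0 ZF=0 PC=2
Step 3: PC=2 exec 'SUB A, B'. After: A=4 B=1 C=0 D=0 ZF=0 PC=3
Step 4: PC=3 exec 'JZ 7'. After: A=4 B=1 C=0 D=0 ZF=0 PC=4
Step 5: PC=4 exec 'MUL B, 7'. After: A=4 B=7 C=0 D=0 ZF=0 PC=5
Step 6: PC=5 exec 'MUL C, 7'. After: A=4 B=7 C=0 D=0 ZF=1 PC=6
Step 7: PC=6 exec 'MUL C, 1'. After: A=4 B=7 C=0 D=0 ZF=1 PC=7
Step 8: PC=7 exec 'ADD C, 4'. After: A=4 B=7 C=4 D=0 ZF=0 PC=8
Step 9: PC=8 exec 'ADD A, 1'. After: A=5 B=7 C=4 D=0 ZF=0 PC=9
Step 10: PC=9 exec 'ADD D, 1'. After: A=5 B=7 C=4 D=1 ZF=0 PC=10
Step 11: PC=10 exec 'HALT'. After: A=5 B=7 C=4 D=1 ZF=0 PC=10 HALTED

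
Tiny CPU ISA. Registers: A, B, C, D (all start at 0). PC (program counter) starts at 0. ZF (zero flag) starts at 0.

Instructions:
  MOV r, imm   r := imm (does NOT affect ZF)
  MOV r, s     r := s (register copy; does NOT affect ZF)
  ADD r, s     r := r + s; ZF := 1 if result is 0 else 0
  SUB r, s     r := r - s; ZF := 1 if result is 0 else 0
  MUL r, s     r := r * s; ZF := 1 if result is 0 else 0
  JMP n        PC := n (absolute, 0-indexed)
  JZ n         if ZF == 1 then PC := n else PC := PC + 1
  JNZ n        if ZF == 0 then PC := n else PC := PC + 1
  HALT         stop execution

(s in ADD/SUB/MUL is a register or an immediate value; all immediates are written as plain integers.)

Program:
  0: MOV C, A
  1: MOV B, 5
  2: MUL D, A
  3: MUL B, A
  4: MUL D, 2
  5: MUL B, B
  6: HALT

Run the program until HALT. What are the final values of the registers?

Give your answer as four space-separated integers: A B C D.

Answer: 0 0 0 0

Derivation:
Step 1: PC=0 exec 'MOV C, A'. After: A=0 B=0 C=0 D=0 ZF=0 PC=1
Step 2: PC=1 exec 'MOV B, 5'. After: A=0 B=5 C=0 D=0 ZF=0 PC=2
Step 3: PC=2 exec 'MUL D, A'. After: A=0 B=5 C=0 D=0 ZF=1 PC=3
Step 4: PC=3 exec 'MUL B, A'. After: A=0 B=0 C=0 D=0 ZF=1 PC=4
Step 5: PC=4 exec 'MUL D, 2'. After: A=0 B=0 C=0 D=0 ZF=1 PC=5
Step 6: PC=5 exec 'MUL B, B'. After: A=0 B=0 C=0 D=0 ZF=1 PC=6
Step 7: PC=6 exec 'HALT'. After: A=0 B=0 C=0 D=0 ZF=1 PC=6 HALTED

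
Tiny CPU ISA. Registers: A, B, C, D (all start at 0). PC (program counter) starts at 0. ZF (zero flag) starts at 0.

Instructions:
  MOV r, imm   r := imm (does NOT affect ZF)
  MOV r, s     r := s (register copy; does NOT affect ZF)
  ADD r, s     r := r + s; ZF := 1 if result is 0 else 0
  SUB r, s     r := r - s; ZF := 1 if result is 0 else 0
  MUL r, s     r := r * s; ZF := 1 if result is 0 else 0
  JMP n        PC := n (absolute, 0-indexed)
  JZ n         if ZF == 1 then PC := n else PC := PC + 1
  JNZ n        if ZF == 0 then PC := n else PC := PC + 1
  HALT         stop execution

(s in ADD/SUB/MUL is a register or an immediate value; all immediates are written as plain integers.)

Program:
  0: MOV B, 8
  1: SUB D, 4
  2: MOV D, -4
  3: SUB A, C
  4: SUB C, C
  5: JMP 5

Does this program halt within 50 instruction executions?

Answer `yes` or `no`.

Answer: no

Derivation:
Step 1: PC=0 exec 'MOV B, 8'. After: A=0 B=8 C=0 D=0 ZF=0 PC=1
Step 2: PC=1 exec 'SUB D, 4'. After: A=0 B=8 C=0 D=-4 ZF=0 PC=2
Step 3: PC=2 exec 'MOV D, -4'. After: A=0 B=8 C=0 D=-4 ZF=0 PC=3
Step 4: PC=3 exec 'SUB A, C'. After: A=0 B=8 C=0 D=-4 ZF=1 PC=4
Step 5: PC=4 exec 'SUB C, C'. After: A=0 B=8 C=0 D=-4 ZF=1 PC=5
Step 6: PC=5 exec 'JMP 5'. After: A=0 B=8 C=0 D=-4 ZF=1 PC=5
State after step 6 equals state after step 5: the program is in a cycle of length 1 and will never halt.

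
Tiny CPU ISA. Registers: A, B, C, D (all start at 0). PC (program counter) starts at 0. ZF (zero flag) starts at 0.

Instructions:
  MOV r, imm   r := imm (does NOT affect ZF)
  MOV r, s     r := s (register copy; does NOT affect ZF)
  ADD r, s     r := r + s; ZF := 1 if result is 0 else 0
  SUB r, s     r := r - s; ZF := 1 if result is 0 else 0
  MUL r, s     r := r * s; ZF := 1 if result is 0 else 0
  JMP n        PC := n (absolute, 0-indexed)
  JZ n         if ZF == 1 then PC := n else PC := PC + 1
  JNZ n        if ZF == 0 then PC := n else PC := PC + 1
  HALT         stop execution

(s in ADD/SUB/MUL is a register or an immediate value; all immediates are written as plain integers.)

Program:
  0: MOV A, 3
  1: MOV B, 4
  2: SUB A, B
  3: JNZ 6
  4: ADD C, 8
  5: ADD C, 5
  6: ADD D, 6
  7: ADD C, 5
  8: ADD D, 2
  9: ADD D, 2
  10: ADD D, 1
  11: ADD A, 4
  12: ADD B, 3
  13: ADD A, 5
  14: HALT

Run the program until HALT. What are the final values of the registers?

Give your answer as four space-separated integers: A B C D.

Step 1: PC=0 exec 'MOV A, 3'. After: A=3 B=0 C=0 D=0 ZF=0 PC=1
Step 2: PC=1 exec 'MOV B, 4'. After: A=3 B=4 C=0 D=0 ZF=0 PC=2
Step 3: PC=2 exec 'SUB A, B'. After: A=-1 B=4 C=0 D=0 ZF=0 PC=3
Step 4: PC=3 exec 'JNZ 6'. After: A=-1 B=4 C=0 D=0 ZF=0 PC=6
Step 5: PC=6 exec 'ADD D, 6'. After: A=-1 B=4 C=0 D=6 ZF=0 PC=7
Step 6: PC=7 exec 'ADD C, 5'. After: A=-1 B=4 C=5 D=6 ZF=0 PC=8
Step 7: PC=8 exec 'ADD D, 2'. After: A=-1 B=4 C=5 D=8 ZF=0 PC=9
Step 8: PC=9 exec 'ADD D, 2'. After: A=-1 B=4 C=5 D=10 ZF=0 PC=10
Step 9: PC=10 exec 'ADD D, 1'. After: A=-1 B=4 C=5 D=11 ZF=0 PC=11
Step 10: PC=11 exec 'ADD A, 4'. After: A=3 B=4 C=5 D=11 ZF=0 PC=12
Step 11: PC=12 exec 'ADD B, 3'. After: A=3 B=7 C=5 D=11 ZF=0 PC=13
Step 12: PC=13 exec 'ADD A, 5'. After: A=8 B=7 C=5 D=11 ZF=0 PC=14
Step 13: PC=14 exec 'HALT'. After: A=8 B=7 C=5 D=11 ZF=0 PC=14 HALTED

Answer: 8 7 5 11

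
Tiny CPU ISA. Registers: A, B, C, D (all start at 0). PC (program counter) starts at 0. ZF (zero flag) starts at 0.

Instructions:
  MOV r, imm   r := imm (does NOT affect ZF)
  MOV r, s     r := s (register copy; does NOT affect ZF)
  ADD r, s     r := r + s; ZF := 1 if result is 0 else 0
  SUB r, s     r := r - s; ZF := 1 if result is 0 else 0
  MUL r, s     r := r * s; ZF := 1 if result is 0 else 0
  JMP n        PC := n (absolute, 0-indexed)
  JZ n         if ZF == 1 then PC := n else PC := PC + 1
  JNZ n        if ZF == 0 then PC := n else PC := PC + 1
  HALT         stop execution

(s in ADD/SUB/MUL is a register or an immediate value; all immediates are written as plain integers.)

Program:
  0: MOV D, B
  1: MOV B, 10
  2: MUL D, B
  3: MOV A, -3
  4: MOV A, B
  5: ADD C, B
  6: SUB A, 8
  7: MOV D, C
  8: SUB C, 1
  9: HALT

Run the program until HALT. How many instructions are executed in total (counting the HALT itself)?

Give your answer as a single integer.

Answer: 10

Derivation:
Step 1: PC=0 exec 'MOV D, B'. After: A=0 B=0 C=0 D=0 ZF=0 PC=1
Step 2: PC=1 exec 'MOV B, 10'. After: A=0 B=10 C=0 D=0 ZF=0 PC=2
Step 3: PC=2 exec 'MUL D, B'. After: A=0 B=10 C=0 D=0 ZF=1 PC=3
Step 4: PC=3 exec 'MOV A, -3'. After: A=-3 B=10 C=0 D=0 ZF=1 PC=4
Step 5: PC=4 exec 'MOV A, B'. After: A=10 B=10 C=0 D=0 ZF=1 PC=5
Step 6: PC=5 exec 'ADD C, B'. After: A=10 B=10 C=10 D=0 ZF=0 PC=6
Step 7: PC=6 exec 'SUB A, 8'. After: A=2 B=10 C=10 D=0 ZF=0 PC=7
Step 8: PC=7 exec 'MOV D, C'. After: A=2 B=10 C=10 D=10 ZF=0 PC=8
Step 9: PC=8 exec 'SUB C, 1'. After: A=2 B=10 C=9 D=10 ZF=0 PC=9
Step 10: PC=9 exec 'HALT'. After: A=2 B=10 C=9 D=10 ZF=0 PC=9 HALTED
Total instructions executed: 10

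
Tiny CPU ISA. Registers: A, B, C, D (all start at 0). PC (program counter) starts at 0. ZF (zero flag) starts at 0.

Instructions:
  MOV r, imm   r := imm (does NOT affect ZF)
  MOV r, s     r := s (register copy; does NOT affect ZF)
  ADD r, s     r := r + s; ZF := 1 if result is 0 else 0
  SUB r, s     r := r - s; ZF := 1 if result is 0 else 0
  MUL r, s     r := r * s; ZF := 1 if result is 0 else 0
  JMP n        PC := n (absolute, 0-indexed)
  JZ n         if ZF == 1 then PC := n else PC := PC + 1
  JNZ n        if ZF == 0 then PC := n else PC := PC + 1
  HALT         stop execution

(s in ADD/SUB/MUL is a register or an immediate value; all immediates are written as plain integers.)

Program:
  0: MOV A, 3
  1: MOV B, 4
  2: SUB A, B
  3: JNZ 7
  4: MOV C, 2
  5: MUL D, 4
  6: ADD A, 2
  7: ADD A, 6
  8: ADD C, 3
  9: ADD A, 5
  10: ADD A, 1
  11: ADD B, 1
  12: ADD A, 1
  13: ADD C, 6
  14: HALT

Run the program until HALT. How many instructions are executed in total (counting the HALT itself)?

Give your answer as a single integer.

Step 1: PC=0 exec 'MOV A, 3'. After: A=3 B=0 C=0 D=0 ZF=0 PC=1
Step 2: PC=1 exec 'MOV B, 4'. After: A=3 B=4 C=0 D=0 ZF=0 PC=2
Step 3: PC=2 exec 'SUB A, B'. After: A=-1 B=4 C=0 D=0 ZF=0 PC=3
Step 4: PC=3 exec 'JNZ 7'. After: A=-1 B=4 C=0 D=0 ZF=0 PC=7
Step 5: PC=7 exec 'ADD A, 6'. After: A=5 B=4 C=0 D=0 ZF=0 PC=8
Step 6: PC=8 exec 'ADD C, 3'. After: A=5 B=4 C=3 D=0 ZF=0 PC=9
Step 7: PC=9 exec 'ADD A, 5'. After: A=10 B=4 C=3 D=0 ZF=0 PC=10
Step 8: PC=10 exec 'ADD A, 1'. After: A=11 B=4 C=3 D=0 ZF=0 PC=11
Step 9: PC=11 exec 'ADD B, 1'. After: A=11 B=5 C=3 D=0 ZF=0 PC=12
Step 10: PC=12 exec 'ADD A, 1'. After: A=12 B=5 C=3 D=0 ZF=0 PC=13
Step 11: PC=13 exec 'ADD C, 6'. After: A=12 B=5 C=9 D=0 ZF=0 PC=14
Step 12: PC=14 exec 'HALT'. After: A=12 B=5 C=9 D=0 ZF=0 PC=14 HALTED
Total instructions executed: 12

Answer: 12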